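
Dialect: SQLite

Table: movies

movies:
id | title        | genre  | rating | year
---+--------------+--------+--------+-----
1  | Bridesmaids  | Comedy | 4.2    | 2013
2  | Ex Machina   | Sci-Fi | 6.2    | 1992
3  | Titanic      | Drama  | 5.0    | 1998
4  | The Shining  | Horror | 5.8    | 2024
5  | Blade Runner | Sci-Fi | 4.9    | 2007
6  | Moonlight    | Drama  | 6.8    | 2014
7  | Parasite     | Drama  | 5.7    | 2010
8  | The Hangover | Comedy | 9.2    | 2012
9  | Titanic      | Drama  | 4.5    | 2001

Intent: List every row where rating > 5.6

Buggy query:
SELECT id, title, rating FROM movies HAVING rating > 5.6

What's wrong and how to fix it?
Bug: HAVING filters the output of aggregation, but this query has no GROUP BY and no aggregate functions, so SQLite rejects it (HAVING clause on a non-aggregate query); the condition here is per row

Fix: Use WHERE for row-level filtering

Corrected query:
SELECT id, title, rating FROM movies WHERE rating > 5.6

Result:
id | title        | rating
---+--------------+-------
2  | Ex Machina   | 6.2   
4  | The Shining  | 5.8   
6  | Moonlight    | 6.8   
7  | Parasite     | 5.7   
8  | The Hangover | 9.2   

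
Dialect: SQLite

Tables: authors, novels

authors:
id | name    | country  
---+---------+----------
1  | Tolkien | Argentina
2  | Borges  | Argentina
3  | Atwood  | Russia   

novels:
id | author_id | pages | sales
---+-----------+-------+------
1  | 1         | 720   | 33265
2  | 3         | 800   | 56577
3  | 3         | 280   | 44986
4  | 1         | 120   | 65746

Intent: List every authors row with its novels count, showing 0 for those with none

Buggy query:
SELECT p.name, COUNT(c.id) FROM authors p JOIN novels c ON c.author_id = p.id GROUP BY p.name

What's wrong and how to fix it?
Bug: INNER JOIN drops authors rows that have no matching novels rows

Fix: Use LEFT JOIN so parents without children still appear (COUNT(c.id) gives 0)

Corrected query:
SELECT p.name, COUNT(c.id) FROM authors p LEFT JOIN novels c ON c.author_id = p.id GROUP BY p.name

Result:
name    | COUNT(c.id)
--------+------------
Atwood  | 2          
Borges  | 0          
Tolkien | 2          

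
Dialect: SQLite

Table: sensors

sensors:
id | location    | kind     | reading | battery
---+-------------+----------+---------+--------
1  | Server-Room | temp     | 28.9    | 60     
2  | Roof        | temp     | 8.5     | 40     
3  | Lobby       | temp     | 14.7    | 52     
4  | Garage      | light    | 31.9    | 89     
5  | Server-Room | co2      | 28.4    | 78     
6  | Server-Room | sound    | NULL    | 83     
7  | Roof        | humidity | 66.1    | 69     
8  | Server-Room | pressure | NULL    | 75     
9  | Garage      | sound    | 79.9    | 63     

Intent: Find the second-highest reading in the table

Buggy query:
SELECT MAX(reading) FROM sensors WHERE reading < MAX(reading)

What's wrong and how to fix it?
Bug: MAX(reading) on the right of the comparison is an aggregate-in-WHERE error

Fix: Compute the overall MAX in a subquery, then take MAX of rows below it

Corrected query:
SELECT MAX(reading) FROM sensors WHERE reading < (SELECT MAX(reading) FROM sensors)

Result:
MAX(reading)
------------
66.1        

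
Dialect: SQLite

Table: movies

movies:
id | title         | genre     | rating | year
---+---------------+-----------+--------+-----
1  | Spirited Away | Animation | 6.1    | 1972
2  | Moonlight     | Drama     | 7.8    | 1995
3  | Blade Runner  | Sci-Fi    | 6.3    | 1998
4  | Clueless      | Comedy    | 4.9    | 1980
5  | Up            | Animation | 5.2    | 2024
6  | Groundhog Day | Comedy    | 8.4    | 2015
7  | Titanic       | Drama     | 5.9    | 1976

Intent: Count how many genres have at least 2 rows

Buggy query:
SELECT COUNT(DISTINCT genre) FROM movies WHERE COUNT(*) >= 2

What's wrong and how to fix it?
Bug: COUNT(*) cannot appear in WHERE; the per-group count doesn't exist yet

Fix: Use a subquery that GROUPs and filters with HAVING, then count its rows

Corrected query:
SELECT COUNT(*) FROM (SELECT genre FROM movies GROUP BY genre HAVING COUNT(*) >= 2)

Result:
COUNT(*)
--------
3       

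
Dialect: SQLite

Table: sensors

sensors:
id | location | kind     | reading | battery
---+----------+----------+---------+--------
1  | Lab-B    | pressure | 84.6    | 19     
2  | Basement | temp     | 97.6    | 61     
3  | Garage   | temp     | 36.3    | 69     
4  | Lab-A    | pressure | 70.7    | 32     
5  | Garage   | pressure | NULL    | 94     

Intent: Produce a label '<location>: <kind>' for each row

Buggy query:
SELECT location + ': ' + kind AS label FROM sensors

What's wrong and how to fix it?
Bug: '+' is numeric addition; on text columns SQLite converts them to 0 instead of concatenating

Fix: Replace + with || to concatenate text

Corrected query:
SELECT location || ': ' || kind AS label FROM sensors

Result:
label           
----------------
Lab-B: pressure 
Basement: temp  
Garage: temp    
Lab-A: pressure 
Garage: pressure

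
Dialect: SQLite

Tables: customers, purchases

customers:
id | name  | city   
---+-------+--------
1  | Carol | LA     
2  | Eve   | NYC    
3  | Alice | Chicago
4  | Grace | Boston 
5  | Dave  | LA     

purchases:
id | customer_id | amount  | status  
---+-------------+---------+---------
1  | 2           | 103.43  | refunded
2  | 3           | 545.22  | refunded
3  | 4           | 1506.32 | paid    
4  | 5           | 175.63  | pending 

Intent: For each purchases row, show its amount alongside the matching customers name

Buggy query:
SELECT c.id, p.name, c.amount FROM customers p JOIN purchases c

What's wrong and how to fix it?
Bug: JOIN with no ON clause produces a cartesian product; every purchases row pairs with every customers row

Fix: Add ON c.customer_id = p.id to the JOIN

Corrected query:
SELECT c.id, p.name, c.amount FROM customers p JOIN purchases c ON c.customer_id = p.id

Result:
id | name  | amount 
---+-------+--------
1  | Eve   | 103.43 
2  | Alice | 545.22 
3  | Grace | 1506.32
4  | Dave  | 175.63 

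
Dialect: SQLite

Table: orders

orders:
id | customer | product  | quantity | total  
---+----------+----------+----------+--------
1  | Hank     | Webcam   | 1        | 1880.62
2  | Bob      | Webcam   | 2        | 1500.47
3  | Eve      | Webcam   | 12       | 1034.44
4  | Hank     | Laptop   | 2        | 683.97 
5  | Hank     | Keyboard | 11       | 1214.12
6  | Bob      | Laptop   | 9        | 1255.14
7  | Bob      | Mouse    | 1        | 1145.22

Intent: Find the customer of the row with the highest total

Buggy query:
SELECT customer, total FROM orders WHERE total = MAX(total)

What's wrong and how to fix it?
Bug: WHERE is evaluated per row; an aggregate over the whole table isn't defined there

Fix: Use a subquery: WHERE total = (SELECT MAX(total) FROM orders)

Corrected query:
SELECT customer, total FROM orders WHERE total = (SELECT MAX(total) FROM orders)

Result:
customer | total  
---------+--------
Hank     | 1880.62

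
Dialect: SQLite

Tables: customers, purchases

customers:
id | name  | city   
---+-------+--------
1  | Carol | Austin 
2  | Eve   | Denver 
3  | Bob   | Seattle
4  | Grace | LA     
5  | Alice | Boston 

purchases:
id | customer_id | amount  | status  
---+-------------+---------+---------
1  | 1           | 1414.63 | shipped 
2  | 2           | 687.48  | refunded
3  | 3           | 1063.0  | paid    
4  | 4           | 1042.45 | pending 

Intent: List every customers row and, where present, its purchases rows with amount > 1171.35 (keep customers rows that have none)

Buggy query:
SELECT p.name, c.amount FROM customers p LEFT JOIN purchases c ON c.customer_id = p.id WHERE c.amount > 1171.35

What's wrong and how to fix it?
Bug: Filtering c.amount in WHERE discards the NULL rows produced by LEFT JOIN, turning it into an inner join

Fix: Put 'c.amount > 1171.35' in the JOIN's ON clause instead of WHERE

Corrected query:
SELECT p.name, c.amount FROM customers p LEFT JOIN purchases c ON c.customer_id = p.id AND c.amount > 1171.35

Result:
name  | amount 
------+--------
Carol | 1414.63
Eve   | NULL   
Bob   | NULL   
Grace | NULL   
Alice | NULL   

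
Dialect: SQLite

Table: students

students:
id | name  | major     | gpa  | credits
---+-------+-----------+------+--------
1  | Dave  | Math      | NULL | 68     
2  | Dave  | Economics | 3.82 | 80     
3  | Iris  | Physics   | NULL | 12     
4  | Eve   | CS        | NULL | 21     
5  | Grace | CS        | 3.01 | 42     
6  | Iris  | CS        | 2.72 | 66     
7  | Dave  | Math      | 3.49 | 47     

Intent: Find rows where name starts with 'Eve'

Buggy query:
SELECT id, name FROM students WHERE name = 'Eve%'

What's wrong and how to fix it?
Bug: '=' compares the literal string including the % character; pattern matching needs LIKE

Fix: Use LIKE for wildcard pattern matching

Corrected query:
SELECT id, name FROM students WHERE name LIKE 'Eve%'

Result:
id | name
---+-----
4  | Eve 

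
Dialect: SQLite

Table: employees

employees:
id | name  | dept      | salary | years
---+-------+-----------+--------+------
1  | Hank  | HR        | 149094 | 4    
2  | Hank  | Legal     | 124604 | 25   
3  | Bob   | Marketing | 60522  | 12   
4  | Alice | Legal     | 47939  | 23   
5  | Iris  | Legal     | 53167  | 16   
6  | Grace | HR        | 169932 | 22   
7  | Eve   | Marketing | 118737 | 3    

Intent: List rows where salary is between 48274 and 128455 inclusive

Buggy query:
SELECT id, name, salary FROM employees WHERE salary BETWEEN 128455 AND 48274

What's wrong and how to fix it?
Bug: BETWEEN expects the lower bound first; with 128455 AND 48274 the range is empty

Fix: Swap the bounds so the smaller value comes first

Corrected query:
SELECT id, name, salary FROM employees WHERE salary BETWEEN 48274 AND 128455

Result:
id | name | salary
---+------+-------
2  | Hank | 124604
3  | Bob  | 60522 
5  | Iris | 53167 
7  | Eve  | 118737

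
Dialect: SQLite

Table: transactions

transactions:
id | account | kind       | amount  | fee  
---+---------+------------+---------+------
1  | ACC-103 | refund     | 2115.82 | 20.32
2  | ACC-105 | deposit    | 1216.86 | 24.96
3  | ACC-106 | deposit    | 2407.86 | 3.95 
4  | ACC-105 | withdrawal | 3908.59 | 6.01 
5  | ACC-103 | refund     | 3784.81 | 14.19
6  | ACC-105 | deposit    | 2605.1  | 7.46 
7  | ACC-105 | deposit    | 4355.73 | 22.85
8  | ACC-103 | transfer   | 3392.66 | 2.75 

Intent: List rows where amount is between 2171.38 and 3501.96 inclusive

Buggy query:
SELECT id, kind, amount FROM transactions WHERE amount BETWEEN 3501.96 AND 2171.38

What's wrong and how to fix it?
Bug: BETWEEN expects the lower bound first; with 3501.96 AND 2171.38 the range is empty

Fix: Swap the bounds so the smaller value comes first

Corrected query:
SELECT id, kind, amount FROM transactions WHERE amount BETWEEN 2171.38 AND 3501.96

Result:
id | kind     | amount 
---+----------+--------
3  | deposit  | 2407.86
6  | deposit  | 2605.1 
8  | transfer | 3392.66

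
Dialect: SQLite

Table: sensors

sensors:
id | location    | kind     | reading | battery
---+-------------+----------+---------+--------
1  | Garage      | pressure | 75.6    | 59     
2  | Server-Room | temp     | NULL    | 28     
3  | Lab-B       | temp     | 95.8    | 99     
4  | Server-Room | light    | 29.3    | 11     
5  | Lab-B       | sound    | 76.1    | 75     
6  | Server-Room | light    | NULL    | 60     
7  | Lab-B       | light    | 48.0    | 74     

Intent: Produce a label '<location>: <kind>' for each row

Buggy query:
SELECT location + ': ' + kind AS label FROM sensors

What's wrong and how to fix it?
Bug: SQLite uses || for string concatenation; + coerces text to numbers (yielding 0)

Fix: Use the || operator for string concatenation

Corrected query:
SELECT location || ': ' || kind AS label FROM sensors

Result:
label             
------------------
Garage: pressure  
Server-Room: temp 
Lab-B: temp       
Server-Room: light
Lab-B: sound      
Server-Room: light
Lab-B: light      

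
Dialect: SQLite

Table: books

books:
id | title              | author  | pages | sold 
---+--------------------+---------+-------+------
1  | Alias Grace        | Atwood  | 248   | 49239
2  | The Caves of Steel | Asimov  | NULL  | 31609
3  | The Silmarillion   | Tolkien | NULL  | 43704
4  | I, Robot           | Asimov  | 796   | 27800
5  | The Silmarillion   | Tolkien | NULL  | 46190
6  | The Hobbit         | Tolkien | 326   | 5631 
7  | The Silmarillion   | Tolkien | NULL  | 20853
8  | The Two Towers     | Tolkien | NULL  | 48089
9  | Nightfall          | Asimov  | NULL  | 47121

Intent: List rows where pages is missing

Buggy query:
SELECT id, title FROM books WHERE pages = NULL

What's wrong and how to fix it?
Bug: '= NULL' is always unknown in SQL three-valued logic, so no rows match

Fix: Use IS NULL to test for NULL

Corrected query:
SELECT id, title FROM books WHERE pages IS NULL

Result:
id | title             
---+-------------------
2  | The Caves of Steel
3  | The Silmarillion  
5  | The Silmarillion  
7  | The Silmarillion  
8  | The Two Towers    
9  | Nightfall         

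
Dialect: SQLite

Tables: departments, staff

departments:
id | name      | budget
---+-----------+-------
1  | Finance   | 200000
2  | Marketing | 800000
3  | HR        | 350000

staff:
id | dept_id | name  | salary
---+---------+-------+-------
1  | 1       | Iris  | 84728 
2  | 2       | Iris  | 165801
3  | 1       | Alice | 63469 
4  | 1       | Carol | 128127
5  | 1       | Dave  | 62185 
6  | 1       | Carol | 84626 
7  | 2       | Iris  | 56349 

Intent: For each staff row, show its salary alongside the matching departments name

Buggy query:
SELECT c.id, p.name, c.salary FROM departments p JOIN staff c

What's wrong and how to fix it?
Bug: JOIN with no ON clause produces a cartesian product; every staff row pairs with every departments row

Fix: Add ON c.dept_id = p.id to the JOIN

Corrected query:
SELECT c.id, p.name, c.salary FROM departments p JOIN staff c ON c.dept_id = p.id

Result:
id | name      | salary
---+-----------+-------
1  | Finance   | 84728 
2  | Marketing | 165801
3  | Finance   | 63469 
4  | Finance   | 128127
5  | Finance   | 62185 
6  | Finance   | 84626 
7  | Marketing | 56349 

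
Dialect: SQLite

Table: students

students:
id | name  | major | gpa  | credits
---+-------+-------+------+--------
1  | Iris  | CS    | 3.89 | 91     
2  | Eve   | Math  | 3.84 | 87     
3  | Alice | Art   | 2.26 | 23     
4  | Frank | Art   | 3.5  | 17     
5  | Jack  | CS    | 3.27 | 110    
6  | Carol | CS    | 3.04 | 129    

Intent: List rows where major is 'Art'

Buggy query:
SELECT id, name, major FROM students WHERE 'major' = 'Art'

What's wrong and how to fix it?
Bug: Single quotes denote string literals in SQL; the column name is being compared as a constant string

Fix: Reference the column as major without single quotes

Corrected query:
SELECT id, name, major FROM students WHERE major = 'Art'

Result:
id | name  | major
---+-------+------
3  | Alice | Art  
4  | Frank | Art  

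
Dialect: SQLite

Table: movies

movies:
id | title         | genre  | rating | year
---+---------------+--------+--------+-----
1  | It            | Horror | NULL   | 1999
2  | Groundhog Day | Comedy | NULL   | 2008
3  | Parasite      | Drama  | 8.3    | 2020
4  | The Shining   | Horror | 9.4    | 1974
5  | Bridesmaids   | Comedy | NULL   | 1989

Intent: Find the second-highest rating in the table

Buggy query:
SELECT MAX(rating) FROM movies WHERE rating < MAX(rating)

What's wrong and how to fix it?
Bug: The inner MAX is an aggregate inside WHERE, which is not allowed

Fix: Put the inner MAX in a scalar subquery

Corrected query:
SELECT MAX(rating) FROM movies WHERE rating < (SELECT MAX(rating) FROM movies)

Result:
MAX(rating)
-----------
8.3        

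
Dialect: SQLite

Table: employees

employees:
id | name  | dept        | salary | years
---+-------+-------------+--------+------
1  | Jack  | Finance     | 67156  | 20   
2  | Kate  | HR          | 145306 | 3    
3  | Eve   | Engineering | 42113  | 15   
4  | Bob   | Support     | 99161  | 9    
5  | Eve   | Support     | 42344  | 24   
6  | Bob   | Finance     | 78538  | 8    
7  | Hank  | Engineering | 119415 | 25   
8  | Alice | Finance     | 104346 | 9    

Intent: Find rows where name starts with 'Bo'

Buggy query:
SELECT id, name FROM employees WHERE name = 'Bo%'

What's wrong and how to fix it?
Bug: Wildcards only work with LIKE; '=' treats '%' as a literal character

Fix: Replace '=' with LIKE so 'Bo%' is treated as a pattern

Corrected query:
SELECT id, name FROM employees WHERE name LIKE 'Bo%'

Result:
id | name
---+-----
4  | Bob 
6  | Bob 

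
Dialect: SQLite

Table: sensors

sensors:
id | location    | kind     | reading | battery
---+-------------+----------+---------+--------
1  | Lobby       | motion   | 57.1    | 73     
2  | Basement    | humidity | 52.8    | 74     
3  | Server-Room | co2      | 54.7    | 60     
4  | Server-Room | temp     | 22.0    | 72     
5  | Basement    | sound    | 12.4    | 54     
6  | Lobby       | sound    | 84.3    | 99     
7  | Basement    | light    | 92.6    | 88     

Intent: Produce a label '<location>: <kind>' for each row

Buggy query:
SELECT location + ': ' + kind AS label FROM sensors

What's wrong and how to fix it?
Bug: SQLite uses || for string concatenation; + coerces text to numbers (yielding 0)

Fix: Use the || operator for string concatenation

Corrected query:
SELECT location || ': ' || kind AS label FROM sensors

Result:
label             
------------------
Lobby: motion     
Basement: humidity
Server-Room: co2  
Server-Room: temp 
Basement: sound   
Lobby: sound      
Basement: light   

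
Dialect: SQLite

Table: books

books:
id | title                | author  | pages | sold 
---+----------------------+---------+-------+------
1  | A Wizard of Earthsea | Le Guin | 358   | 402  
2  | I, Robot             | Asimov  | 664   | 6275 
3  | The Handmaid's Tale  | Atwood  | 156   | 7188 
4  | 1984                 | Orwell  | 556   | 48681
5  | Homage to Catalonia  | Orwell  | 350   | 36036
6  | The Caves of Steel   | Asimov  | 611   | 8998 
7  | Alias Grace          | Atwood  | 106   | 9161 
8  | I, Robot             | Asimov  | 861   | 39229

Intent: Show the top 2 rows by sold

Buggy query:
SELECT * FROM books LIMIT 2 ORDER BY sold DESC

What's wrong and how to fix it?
Bug: LIMIT must come after ORDER BY

Fix: Swap the clauses: ORDER BY first, then LIMIT

Corrected query:
SELECT * FROM books ORDER BY sold DESC LIMIT 2

Result:
id | title    | author | pages | sold 
---+----------+--------+-------+------
4  | 1984     | Orwell | 556   | 48681
8  | I, Robot | Asimov | 861   | 39229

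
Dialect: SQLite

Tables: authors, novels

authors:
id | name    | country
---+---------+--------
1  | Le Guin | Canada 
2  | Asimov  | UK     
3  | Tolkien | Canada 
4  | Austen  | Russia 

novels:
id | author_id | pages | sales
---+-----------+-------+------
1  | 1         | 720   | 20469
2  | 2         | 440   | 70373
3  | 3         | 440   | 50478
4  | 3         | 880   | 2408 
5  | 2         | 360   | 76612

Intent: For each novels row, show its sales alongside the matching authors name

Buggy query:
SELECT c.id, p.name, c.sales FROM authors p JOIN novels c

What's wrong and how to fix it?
Bug: Missing join condition: each novels row is matched to all authors rows instead of just its own

Fix: Add ON c.author_id = p.id to the JOIN

Corrected query:
SELECT c.id, p.name, c.sales FROM authors p JOIN novels c ON c.author_id = p.id

Result:
id | name    | sales
---+---------+------
1  | Le Guin | 20469
2  | Asimov  | 70373
3  | Tolkien | 50478
4  | Tolkien | 2408 
5  | Asimov  | 76612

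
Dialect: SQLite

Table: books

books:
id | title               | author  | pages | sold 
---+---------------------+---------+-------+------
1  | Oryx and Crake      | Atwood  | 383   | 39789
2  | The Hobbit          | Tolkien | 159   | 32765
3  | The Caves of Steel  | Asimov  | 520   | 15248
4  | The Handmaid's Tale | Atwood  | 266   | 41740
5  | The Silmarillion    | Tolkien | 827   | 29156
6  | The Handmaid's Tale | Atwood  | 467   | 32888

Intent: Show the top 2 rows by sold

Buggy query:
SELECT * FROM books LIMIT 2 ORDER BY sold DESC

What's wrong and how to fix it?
Bug: LIMIT must come after ORDER BY

Fix: Sort with ORDER BY, then apply LIMIT

Corrected query:
SELECT * FROM books ORDER BY sold DESC LIMIT 2

Result:
id | title               | author | pages | sold 
---+---------------------+--------+-------+------
4  | The Handmaid's Tale | Atwood | 266   | 41740
1  | Oryx and Crake      | Atwood | 383   | 39789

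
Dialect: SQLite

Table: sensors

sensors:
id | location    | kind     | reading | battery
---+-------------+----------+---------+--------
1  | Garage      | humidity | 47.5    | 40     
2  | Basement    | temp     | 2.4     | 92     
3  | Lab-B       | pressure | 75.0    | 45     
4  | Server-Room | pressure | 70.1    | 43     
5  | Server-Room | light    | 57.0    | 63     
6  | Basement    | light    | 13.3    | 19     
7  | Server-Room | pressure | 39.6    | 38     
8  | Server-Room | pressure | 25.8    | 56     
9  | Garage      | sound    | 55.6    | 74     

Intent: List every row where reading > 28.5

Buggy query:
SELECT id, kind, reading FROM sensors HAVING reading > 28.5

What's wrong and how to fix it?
Bug: HAVING filters the output of aggregation, but this query has no GROUP BY and no aggregate functions, so SQLite rejects it (HAVING clause on a non-aggregate query); the condition here is per row

Fix: Replace HAVING with WHERE since the condition applies to individual rows

Corrected query:
SELECT id, kind, reading FROM sensors WHERE reading > 28.5

Result:
id | kind     | reading
---+----------+--------
1  | humidity | 47.5   
3  | pressure | 75     
4  | pressure | 70.1   
5  | light    | 57     
7  | pressure | 39.6   
9  | sound    | 55.6   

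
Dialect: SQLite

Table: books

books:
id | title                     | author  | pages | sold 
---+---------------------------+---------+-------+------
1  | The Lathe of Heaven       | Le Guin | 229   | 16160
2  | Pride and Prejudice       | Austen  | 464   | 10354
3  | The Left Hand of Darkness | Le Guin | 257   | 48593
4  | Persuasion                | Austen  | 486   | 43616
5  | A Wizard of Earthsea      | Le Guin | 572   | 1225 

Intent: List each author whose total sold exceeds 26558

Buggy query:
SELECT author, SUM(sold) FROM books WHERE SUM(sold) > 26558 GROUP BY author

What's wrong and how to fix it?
Bug: Aggregate functions cannot appear in a WHERE clause

Fix: Move the aggregate condition to a HAVING clause

Corrected query:
SELECT author, SUM(sold) FROM books GROUP BY author HAVING SUM(sold) > 26558

Result:
author  | SUM(sold)
--------+----------
Austen  | 53970    
Le Guin | 65978    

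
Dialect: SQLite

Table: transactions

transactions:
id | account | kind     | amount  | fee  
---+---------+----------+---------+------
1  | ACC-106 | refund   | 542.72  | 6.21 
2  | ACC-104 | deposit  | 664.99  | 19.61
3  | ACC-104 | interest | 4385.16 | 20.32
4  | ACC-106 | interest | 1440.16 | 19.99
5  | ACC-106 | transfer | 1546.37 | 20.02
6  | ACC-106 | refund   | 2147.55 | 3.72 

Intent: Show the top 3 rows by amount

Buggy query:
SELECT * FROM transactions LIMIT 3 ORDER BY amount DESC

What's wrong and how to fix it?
Bug: LIMIT must come after ORDER BY

Fix: Sort with ORDER BY, then apply LIMIT

Corrected query:
SELECT * FROM transactions ORDER BY amount DESC LIMIT 3

Result:
id | account | kind     | amount  | fee  
---+---------+----------+---------+------
3  | ACC-104 | interest | 4385.16 | 20.32
6  | ACC-106 | refund   | 2147.55 | 3.72 
5  | ACC-106 | transfer | 1546.37 | 20.02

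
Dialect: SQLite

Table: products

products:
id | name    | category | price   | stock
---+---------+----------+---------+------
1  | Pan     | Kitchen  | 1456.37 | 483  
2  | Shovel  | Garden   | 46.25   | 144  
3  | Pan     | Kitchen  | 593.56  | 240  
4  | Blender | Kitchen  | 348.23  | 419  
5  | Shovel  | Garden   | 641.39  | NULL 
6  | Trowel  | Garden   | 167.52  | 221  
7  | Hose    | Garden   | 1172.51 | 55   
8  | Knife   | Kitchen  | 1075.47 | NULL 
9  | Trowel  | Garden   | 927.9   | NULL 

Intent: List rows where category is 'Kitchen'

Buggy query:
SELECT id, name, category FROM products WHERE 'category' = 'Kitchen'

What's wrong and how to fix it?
Bug: Single quotes denote string literals in SQL; the column name is being compared as a constant string

Fix: Remove the quotes around the column name (or use double quotes for an identifier)

Corrected query:
SELECT id, name, category FROM products WHERE category = 'Kitchen'

Result:
id | name    | category
---+---------+---------
1  | Pan     | Kitchen 
3  | Pan     | Kitchen 
4  | Blender | Kitchen 
8  | Knife   | Kitchen 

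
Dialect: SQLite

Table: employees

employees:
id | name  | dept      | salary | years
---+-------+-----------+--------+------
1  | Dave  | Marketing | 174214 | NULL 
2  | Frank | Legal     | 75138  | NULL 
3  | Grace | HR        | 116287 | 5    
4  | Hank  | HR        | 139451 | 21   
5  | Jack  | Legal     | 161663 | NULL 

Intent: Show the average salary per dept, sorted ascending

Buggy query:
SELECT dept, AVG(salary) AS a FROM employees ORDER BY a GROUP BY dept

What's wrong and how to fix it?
Bug: GROUP BY must precede ORDER BY

Fix: Move ORDER BY to the end, after GROUP BY

Corrected query:
SELECT dept, AVG(salary) AS a FROM employees GROUP BY dept ORDER BY a

Result:
dept      | a       
----------+---------
Legal     | 118400.5
HR        | 127869  
Marketing | 174214  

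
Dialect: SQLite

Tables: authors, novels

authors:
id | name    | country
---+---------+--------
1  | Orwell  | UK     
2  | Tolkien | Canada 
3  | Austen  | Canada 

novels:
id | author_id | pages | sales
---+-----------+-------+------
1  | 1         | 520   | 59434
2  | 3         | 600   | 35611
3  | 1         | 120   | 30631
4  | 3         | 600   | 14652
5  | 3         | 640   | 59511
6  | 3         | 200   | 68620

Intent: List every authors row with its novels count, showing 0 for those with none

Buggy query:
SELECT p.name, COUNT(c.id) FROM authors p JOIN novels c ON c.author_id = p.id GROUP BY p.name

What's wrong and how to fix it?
Bug: INNER JOIN drops authors rows that have no matching novels rows

Fix: Switch to LEFT JOIN to retain unmatched parent rows

Corrected query:
SELECT p.name, COUNT(c.id) FROM authors p LEFT JOIN novels c ON c.author_id = p.id GROUP BY p.name

Result:
name    | COUNT(c.id)
--------+------------
Austen  | 4          
Orwell  | 2          
Tolkien | 0          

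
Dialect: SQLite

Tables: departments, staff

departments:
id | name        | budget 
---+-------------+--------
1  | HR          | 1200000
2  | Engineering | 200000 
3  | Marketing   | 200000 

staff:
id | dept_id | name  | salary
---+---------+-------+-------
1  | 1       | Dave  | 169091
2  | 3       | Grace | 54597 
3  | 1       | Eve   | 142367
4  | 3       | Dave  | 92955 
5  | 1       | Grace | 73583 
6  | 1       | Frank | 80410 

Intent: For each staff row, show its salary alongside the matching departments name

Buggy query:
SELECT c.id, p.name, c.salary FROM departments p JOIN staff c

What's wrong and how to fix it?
Bug: Missing join condition: each staff row is matched to all departments rows instead of just its own

Fix: Specify the join condition linking the foreign key to the parent id

Corrected query:
SELECT c.id, p.name, c.salary FROM departments p JOIN staff c ON c.dept_id = p.id

Result:
id | name      | salary
---+-----------+-------
1  | HR        | 169091
2  | Marketing | 54597 
3  | HR        | 142367
4  | Marketing | 92955 
5  | HR        | 73583 
6  | HR        | 80410 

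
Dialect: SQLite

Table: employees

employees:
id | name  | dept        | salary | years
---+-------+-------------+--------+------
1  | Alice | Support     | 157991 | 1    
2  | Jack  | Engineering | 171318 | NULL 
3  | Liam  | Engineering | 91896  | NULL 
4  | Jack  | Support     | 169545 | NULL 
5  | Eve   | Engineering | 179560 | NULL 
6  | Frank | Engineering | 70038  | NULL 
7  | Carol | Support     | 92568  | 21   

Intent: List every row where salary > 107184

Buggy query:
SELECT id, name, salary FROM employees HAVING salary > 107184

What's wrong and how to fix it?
Bug: This is a non-aggregate query (no GROUP BY, no aggregates), so in SQLite the HAVING clause is invalid here; a row-level condition belongs in WHERE

Fix: Replace HAVING with WHERE since the condition applies to individual rows

Corrected query:
SELECT id, name, salary FROM employees WHERE salary > 107184

Result:
id | name  | salary
---+-------+-------
1  | Alice | 157991
2  | Jack  | 171318
4  | Jack  | 169545
5  | Eve   | 179560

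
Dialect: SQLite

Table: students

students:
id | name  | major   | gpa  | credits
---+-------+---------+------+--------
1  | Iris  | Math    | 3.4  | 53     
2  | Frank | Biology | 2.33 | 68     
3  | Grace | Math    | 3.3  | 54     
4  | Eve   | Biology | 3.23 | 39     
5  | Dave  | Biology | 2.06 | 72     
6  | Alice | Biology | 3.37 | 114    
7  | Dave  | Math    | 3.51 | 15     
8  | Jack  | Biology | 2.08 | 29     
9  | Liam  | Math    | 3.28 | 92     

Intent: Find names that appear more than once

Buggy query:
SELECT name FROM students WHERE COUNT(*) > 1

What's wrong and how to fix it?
Bug: WHERE can't reference COUNT(*); aggregates are computed after WHERE

Fix: Group first, then use HAVING for the count condition

Corrected query:
SELECT name FROM students GROUP BY name HAVING COUNT(*) > 1

Result:
name
----
Dave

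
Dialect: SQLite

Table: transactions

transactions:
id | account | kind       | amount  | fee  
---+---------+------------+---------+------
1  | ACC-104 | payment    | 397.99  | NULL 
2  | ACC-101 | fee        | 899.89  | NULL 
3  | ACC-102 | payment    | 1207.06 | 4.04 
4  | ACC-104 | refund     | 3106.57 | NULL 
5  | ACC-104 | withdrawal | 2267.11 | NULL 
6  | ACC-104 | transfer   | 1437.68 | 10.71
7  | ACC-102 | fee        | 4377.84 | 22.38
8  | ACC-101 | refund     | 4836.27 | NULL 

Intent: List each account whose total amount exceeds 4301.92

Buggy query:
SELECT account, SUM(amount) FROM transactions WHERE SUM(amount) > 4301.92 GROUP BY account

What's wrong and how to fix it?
Bug: WHERE runs before GROUP BY, so aggregates aren't available there

Fix: Use HAVING (which filters groups after aggregation) instead of WHERE

Corrected query:
SELECT account, SUM(amount) FROM transactions GROUP BY account HAVING SUM(amount) > 4301.92

Result:
account | SUM(amount)
--------+------------
ACC-101 | 5736.16    
ACC-102 | 5584.9     
ACC-104 | 7209.35    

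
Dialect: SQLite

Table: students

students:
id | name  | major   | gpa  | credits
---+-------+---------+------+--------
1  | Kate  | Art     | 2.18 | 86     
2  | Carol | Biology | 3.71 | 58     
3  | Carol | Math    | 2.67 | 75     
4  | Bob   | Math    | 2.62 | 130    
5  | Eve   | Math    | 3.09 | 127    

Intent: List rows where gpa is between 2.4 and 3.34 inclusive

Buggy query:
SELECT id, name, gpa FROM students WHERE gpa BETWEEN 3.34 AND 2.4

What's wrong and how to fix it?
Bug: BETWEEN expects the lower bound first; with 3.34 AND 2.4 the range is empty

Fix: Swap the bounds so the smaller value comes first

Corrected query:
SELECT id, name, gpa FROM students WHERE gpa BETWEEN 2.4 AND 3.34

Result:
id | name  | gpa 
---+-------+-----
3  | Carol | 2.67
4  | Bob   | 2.62
5  | Eve   | 3.09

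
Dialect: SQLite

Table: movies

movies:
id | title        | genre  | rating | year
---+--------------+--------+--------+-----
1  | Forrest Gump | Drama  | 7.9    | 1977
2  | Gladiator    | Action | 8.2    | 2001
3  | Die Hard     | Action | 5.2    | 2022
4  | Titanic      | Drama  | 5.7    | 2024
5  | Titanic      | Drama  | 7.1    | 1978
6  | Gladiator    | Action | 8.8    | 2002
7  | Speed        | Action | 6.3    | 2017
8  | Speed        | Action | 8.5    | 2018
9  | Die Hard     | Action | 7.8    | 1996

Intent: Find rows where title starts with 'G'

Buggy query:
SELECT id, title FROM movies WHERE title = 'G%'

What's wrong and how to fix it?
Bug: Wildcards only work with LIKE; '=' treats '%' as a literal character

Fix: Use LIKE for wildcard pattern matching

Corrected query:
SELECT id, title FROM movies WHERE title LIKE 'G%'

Result:
id | title    
---+----------
2  | Gladiator
6  | Gladiator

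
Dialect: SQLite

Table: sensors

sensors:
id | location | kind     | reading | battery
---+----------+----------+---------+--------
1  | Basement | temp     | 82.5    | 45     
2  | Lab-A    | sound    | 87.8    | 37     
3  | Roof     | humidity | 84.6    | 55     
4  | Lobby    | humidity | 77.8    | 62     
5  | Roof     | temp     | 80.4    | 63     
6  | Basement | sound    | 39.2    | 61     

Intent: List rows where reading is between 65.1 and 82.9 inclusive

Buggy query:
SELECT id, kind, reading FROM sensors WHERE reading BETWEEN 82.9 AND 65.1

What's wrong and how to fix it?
Bug: The bounds are reversed; BETWEEN a AND b requires a <= b to match anything

Fix: Swap the bounds so the smaller value comes first

Corrected query:
SELECT id, kind, reading FROM sensors WHERE reading BETWEEN 65.1 AND 82.9

Result:
id | kind     | reading
---+----------+--------
1  | temp     | 82.5   
4  | humidity | 77.8   
5  | temp     | 80.4   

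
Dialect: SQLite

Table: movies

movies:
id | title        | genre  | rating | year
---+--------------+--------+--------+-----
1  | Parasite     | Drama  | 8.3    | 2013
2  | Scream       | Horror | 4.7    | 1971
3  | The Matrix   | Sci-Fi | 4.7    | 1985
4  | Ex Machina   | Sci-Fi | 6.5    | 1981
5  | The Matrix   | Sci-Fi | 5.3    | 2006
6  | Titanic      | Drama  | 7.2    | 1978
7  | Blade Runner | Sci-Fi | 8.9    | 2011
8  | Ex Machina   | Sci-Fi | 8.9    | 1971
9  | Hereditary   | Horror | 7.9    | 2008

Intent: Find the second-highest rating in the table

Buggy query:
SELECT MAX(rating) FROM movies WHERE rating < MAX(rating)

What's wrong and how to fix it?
Bug: The inner MAX is an aggregate inside WHERE, which is not allowed

Fix: Compute the overall MAX in a subquery, then take MAX of rows below it

Corrected query:
SELECT MAX(rating) FROM movies WHERE rating < (SELECT MAX(rating) FROM movies)

Result:
MAX(rating)
-----------
8.3        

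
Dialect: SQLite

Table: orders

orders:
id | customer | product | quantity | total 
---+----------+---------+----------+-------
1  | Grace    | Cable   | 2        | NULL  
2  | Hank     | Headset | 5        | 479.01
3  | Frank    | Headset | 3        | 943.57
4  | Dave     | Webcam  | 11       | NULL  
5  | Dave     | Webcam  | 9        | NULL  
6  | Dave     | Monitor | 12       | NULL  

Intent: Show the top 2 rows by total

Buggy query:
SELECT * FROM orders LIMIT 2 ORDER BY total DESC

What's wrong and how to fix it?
Bug: ORDER BY cannot follow LIMIT; LIMIT is the final clause

Fix: Sort with ORDER BY, then apply LIMIT

Corrected query:
SELECT * FROM orders ORDER BY total DESC LIMIT 2

Result:
id | customer | product | quantity | total 
---+----------+---------+----------+-------
3  | Frank    | Headset | 3        | 943.57
2  | Hank     | Headset | 5        | 479.01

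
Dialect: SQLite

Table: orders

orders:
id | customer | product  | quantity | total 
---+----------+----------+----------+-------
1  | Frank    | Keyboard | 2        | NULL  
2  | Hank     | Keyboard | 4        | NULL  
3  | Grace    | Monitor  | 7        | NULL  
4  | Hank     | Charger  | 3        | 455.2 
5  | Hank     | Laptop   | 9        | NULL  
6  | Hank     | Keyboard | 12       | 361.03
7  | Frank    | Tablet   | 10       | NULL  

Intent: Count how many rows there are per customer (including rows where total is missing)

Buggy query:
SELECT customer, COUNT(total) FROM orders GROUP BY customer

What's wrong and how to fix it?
Bug: COUNT(column) counts non-NULL values only; rows with NULL total aren't counted

Fix: Replace COUNT(total) with COUNT(*)

Corrected query:
SELECT customer, COUNT(*) FROM orders GROUP BY customer

Result:
customer | COUNT(*)
---------+---------
Frank    | 2       
Grace    | 1       
Hank     | 4       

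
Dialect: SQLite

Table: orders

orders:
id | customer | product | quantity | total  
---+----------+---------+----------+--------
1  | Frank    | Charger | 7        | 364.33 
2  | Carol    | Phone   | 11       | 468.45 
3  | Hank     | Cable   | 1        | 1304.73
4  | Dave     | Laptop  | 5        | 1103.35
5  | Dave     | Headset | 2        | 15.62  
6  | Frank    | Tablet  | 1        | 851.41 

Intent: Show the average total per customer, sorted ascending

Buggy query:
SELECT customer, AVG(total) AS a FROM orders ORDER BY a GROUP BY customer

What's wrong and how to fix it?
Bug: ORDER BY appears before GROUP BY; SQL clause order requires GROUP BY first

Fix: Reorder: SELECT … FROM … GROUP BY … ORDER BY …

Corrected query:
SELECT customer, AVG(total) AS a FROM orders GROUP BY customer ORDER BY a

Result:
customer | a      
---------+--------
Carol    | 468.45 
Dave     | 559.485
Frank    | 607.87 
Hank     | 1304.73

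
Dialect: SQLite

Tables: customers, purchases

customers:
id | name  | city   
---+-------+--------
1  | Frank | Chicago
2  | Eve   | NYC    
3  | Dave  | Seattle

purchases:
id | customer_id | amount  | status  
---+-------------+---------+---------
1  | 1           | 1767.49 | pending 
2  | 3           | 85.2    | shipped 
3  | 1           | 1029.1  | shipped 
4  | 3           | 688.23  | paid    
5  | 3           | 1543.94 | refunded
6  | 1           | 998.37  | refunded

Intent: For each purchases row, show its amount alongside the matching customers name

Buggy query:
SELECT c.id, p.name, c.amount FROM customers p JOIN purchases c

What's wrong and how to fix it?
Bug: Missing join condition: each purchases row is matched to all customers rows instead of just its own

Fix: Add ON c.customer_id = p.id to the JOIN

Corrected query:
SELECT c.id, p.name, c.amount FROM customers p JOIN purchases c ON c.customer_id = p.id

Result:
id | name  | amount 
---+-------+--------
1  | Frank | 1767.49
2  | Dave  | 85.2   
3  | Frank | 1029.1 
4  | Dave  | 688.23 
5  | Dave  | 1543.94
6  | Frank | 998.37 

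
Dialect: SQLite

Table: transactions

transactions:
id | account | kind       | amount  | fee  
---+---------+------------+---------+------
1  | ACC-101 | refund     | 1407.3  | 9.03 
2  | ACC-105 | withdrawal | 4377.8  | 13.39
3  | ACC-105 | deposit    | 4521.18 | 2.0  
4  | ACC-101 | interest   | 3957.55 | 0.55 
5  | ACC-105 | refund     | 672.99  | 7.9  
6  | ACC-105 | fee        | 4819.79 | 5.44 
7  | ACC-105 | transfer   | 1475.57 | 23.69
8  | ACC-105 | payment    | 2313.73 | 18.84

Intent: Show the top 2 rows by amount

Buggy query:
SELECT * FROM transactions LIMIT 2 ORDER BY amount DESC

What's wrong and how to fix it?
Bug: ORDER BY cannot follow LIMIT; LIMIT is the final clause

Fix: Swap the clauses: ORDER BY first, then LIMIT

Corrected query:
SELECT * FROM transactions ORDER BY amount DESC LIMIT 2

Result:
id | account | kind    | amount  | fee 
---+---------+---------+---------+-----
6  | ACC-105 | fee     | 4819.79 | 5.44
3  | ACC-105 | deposit | 4521.18 | 2   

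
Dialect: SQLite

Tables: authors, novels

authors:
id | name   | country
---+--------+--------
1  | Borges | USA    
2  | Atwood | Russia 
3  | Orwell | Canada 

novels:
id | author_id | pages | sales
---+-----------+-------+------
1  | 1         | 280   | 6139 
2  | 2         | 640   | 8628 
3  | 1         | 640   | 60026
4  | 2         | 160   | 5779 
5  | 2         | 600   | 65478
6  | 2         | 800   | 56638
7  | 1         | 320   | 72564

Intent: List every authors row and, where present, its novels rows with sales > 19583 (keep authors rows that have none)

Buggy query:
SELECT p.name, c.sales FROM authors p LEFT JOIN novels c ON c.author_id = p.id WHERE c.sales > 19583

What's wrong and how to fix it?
Bug: A WHERE condition on the right-hand table after LEFT JOIN drops unmatched parents

Fix: Move the right-table condition into the ON clause so unmatched parents are kept

Corrected query:
SELECT p.name, c.sales FROM authors p LEFT JOIN novels c ON c.author_id = p.id AND c.sales > 19583

Result:
name   | sales
-------+------
Borges | 60026
Borges | 72564
Atwood | 56638
Atwood | 65478
Orwell | NULL 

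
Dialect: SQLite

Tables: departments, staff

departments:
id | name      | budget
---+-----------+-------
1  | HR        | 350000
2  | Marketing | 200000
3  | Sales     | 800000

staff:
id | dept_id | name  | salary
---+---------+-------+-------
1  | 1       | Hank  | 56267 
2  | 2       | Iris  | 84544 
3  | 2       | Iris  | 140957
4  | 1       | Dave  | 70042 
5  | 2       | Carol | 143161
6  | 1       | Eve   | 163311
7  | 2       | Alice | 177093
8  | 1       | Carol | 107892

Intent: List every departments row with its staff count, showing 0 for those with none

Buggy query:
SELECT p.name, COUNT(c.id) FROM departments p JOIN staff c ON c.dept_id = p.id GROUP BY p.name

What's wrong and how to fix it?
Bug: An inner join excludes parents with zero children

Fix: Use LEFT JOIN so parents without children still appear (COUNT(c.id) gives 0)

Corrected query:
SELECT p.name, COUNT(c.id) FROM departments p LEFT JOIN staff c ON c.dept_id = p.id GROUP BY p.name

Result:
name      | COUNT(c.id)
----------+------------
HR        | 4          
Marketing | 4          
Sales     | 0          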